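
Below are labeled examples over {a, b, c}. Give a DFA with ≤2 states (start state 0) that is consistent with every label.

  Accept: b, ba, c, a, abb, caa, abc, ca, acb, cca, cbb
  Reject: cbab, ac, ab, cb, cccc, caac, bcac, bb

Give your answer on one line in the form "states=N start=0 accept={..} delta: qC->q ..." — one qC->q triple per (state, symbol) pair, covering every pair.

states=2 start=0 accept={1} delta: 0a->1 0b->1 0c->1 1a->1 1b->0 1c->0

Fold the examples into a partial DFA from state 0: repeatedly fix the first undefined (state, symbol) met by the shortest-then-alphabetical prefix, trying targets in increasing order and rejecting any under which an Accept and a Reject string meet in one state with the same remainder; add a state when all current targets are rejected. Accepting states are where Accept strings end.
a: 0a undefined. 0a->0: no, b/ab meet in 0 with "b" left. Open state 1: 0a->1.
b: 0b undefined. 0b->0: no, b/bb meet in 0. 0b->1: ok.
c: 0c undefined. 0c->0: no, b/cb meet in 1. 0c->1: ok.
ab: 1b undefined. 1b->0: ok.
ac: 1c undefined. 1c->0: ok.
ba: 1a undefined. 1a->0: no, ba/cbab meet in 0. 1a->1: ok.
All examples now run through 2 states with every (state, symbol) defined. Accept strings end in {1}, Reject strings end in {0}; accept={1}.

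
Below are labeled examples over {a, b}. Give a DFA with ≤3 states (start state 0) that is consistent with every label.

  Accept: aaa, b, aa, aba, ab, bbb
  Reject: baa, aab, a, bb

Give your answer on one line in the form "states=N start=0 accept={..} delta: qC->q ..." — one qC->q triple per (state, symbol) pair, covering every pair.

states=3 start=0 accept={0,2} delta: 0a->1 0b->2 1a->2 1b->2 2a->0 2b->1

Fold the examples into a partial DFA from state 0: repeatedly fix the first undefined (state, symbol) met by the shortest-then-alphabetical prefix, trying targets in increasing order and rejecting any under which an Accept and a Reject string meet in one state with the same remainder; add a state when all current targets are rejected. Accepting states are where Accept strings end.
a: 0a undefined. 0a->0: no, aaa/a meet in 0. Open state 1: 0a->1.
b: 0b undefined. 0b->0: no, b/bb meet in 0. 0b->1: no, aaa/baa meet in 1 with "aa" left. Open state 2: 0b->2.
aa: 1a undefined. 1a->0: no, aaa/a meet in 1. 1a->1: no, aaa/a meet in 1. 1a->2: ok.
ab: 1b undefined. 1b->0: no, aba/a meet in 1. 1b->1: no, ab/a meet in 1. 1b->2: ok.
ba: 2a undefined. 2a->0: ok.
bb: 2b undefined. 2b->0: no, aaa/aab meet in 0. 2b->1: ok.
All examples now run through 3 states with every (state, symbol) defined. Accept strings end in {0,2}, Reject strings end in {1}; accept={0,2}.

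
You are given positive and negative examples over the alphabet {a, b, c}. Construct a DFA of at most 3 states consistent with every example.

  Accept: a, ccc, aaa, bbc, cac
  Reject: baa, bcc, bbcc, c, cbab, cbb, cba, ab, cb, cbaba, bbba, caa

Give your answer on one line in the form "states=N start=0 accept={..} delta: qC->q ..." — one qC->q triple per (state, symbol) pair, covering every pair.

Fold the examples into a partial DFA from state 0: repeatedly fix the first undefined (state, symbol) met by the shortest-then-alphabetical prefix, trying targets in increasing order and rejecting any under which an Accept and a Reject string meet in one state with the same remainder; add a state when all current targets are rejected. Accepting states are where Accept strings end.
a: 0a undefined. 0a->0: ok.
b: 0b undefined. 0b->0: no, a/baa meet in 0. Open state 1: 0b->1.
c: 0c undefined. 0c->0: no, a/c meet in 0. 0c->1: no, ccc/bcc meet in 1 with "cc" left. Open state 2: 0c->2.
ba: 1a undefined. 1a->0: no, a/baa meet in 0. 1a->1: ok.
bb: 1b undefined. 1b->0: no, bbc/c meet in 2. 1b->1: ok.
bc: 1c undefined. 1c->0: ok.
ca: 2a undefined. 2a->0: no, a/caa meet in 0. 2a->1: ok.
cb: 2b undefined. 2b->0: no, a/cba meet in 0. 2b->1: ok.
cc: 2c undefined. 2c->0: no, ccc/bcc meet in 2. 2c->1: ok.
All examples now run through 3 states with every (state, symbol) defined. Accept strings end in {0}, Reject strings end in {1,2}; accept={0}.

states=3 start=0 accept={0} delta: 0a->0 0b->1 0c->2 1a->1 1b->1 1c->0 2a->1 2b->1 2c->1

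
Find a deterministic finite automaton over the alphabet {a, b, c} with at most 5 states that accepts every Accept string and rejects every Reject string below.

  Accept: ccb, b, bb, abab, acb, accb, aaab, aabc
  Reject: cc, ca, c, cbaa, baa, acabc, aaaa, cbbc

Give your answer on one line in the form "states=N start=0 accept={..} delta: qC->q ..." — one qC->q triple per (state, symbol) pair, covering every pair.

states=4 start=0 accept={1,3} delta: 0a->0 0b->1 0c->2 1a->0 1b->1 1c->1 2a->2 2b->3 2c->0 3a->0 3b->0 3c->0

State merging on the prefix tree: take the shortest (then alphabetical) example prefix whose next move is undefined and point that move at state 0, else 1, else 2, ...; a target is out if some Accept/Reject pair would then sit in one state with the same input left (inseparable). If every existing state is out, open a new one.
a: 0a undefined. 0a->0: ok.
b: 0b undefined. 0b->0: no, b/baa meet in 0. Open state 1: 0b->1.
c: 0c undefined. 0c->0: no, aabc/acabc meet in 1 with "c" left. 0c->1: no, b/c meet in 1. Open state 2: 0c->2.
ba: 1a undefined. 1a->0: ok.
bb: 1b undefined. 1b->0: no, bb/baa meet in 0. 1b->1: ok.
ca: 2a undefined. 2a->0: no, aabc/acabc meet in 1 with "c" left. 2a->1: no, b/ca meet in 1. 2a->2: ok.
cb: 2b undefined. 2b->0: no, acb/cbaa meet in 0. 2b->1: no, aabc/acabc meet in 1 with "c" left. 2b->2: no, acb/ca meet in 2. Open state 3: 2b->3.
cc: 2c undefined. 2c->0: ok.
cba: 3a undefined. 3a->0: ok.
cbb: 3b undefined. 3b->0: ok.
aabc: 1c undefined. 1c->0: no, aabc/cc meet in 0. 1c->1: ok.
acabc: 3c undefined. 3c->0: ok.
All examples now run through 4 states with every (state, symbol) defined. Accept strings end in {1,3}, Reject strings end in {0,2}; accept={1,3}.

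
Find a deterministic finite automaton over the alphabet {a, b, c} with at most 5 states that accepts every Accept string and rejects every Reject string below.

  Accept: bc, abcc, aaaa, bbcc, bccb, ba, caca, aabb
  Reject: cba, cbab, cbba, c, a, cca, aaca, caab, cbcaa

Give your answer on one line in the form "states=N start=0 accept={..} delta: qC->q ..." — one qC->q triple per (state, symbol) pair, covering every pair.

State merging on the prefix tree: take the shortest (then alphabetical) example prefix whose next move is undefined and point that move at state 0, else 1, else 2, ...; a target is out if some Accept/Reject pair would then sit in one state with the same input left (inseparable). If every existing state is out, open a new one.
a: 0a undefined. 0a->0: no, aaaa/a meet in 0. Open state 1: 0a->1.
b: 0b undefined. 0b->0: no, bc/c meet in 0 with "c" left. 0b->1: ok.
c: 0c undefined. 0c->0: no, ba/cba meet in 1 with "a" left. 0c->1: no, caca/aaca meet in 1 with "aca" left. Open state 2: 0c->2.
aa: 1a undefined. 1a->0: ok.
ab: 1b undefined. 1b->0: ok.
bc: 1c undefined. 1c->0: ok.
ca: 2a undefined. 2a->0: no, bc/aaca meet in 0. 2a->1: no, caca/a meet in 1. 2a->2: no, bccb/caab meet in 2 with "b" left. Open state 3: 2a->3.
cb: 2b undefined. 2b->0: no, bc/cbab meet in 0. 2b->1: no, bc/cba meet in 0. 2b->2: no, bccb/c meet in 2. 2b->3: no, bccb/aaca meet in 3. Open state 4: 2b->4.
cc: 2c undefined. 2c->0: ok.
caa: 3a undefined. 3a->0: ok.
cac: 3c undefined. 3c->0: no, caca/a meet in 1. 3c->1: ok.
cba: 4a undefined. 4a->0: no, bc/cba meet in 0. 4a->1: no, bc/cbab meet in 0. 4a->2: no, bccb/cbab meet in 4. 4a->3: ok.
cbb: 4b undefined. 4b->0: ok.
cbc: 4c undefined. 4c->0: no, bc/cbcaa meet in 0. 4c->1: ok.
cbab: 3b undefined. 3b->0: no, bc/cbab meet in 0. 3b->1: ok.
All examples now run through 5 states with every (state, symbol) defined. Accept strings end in {0,4}, Reject strings end in {1,2,3}; accept={0,4}.

states=5 start=0 accept={0,4} delta: 0a->1 0b->1 0c->2 1a->0 1b->0 1c->0 2a->3 2b->4 2c->0 3a->0 3b->1 3c->1 4a->3 4b->0 4c->1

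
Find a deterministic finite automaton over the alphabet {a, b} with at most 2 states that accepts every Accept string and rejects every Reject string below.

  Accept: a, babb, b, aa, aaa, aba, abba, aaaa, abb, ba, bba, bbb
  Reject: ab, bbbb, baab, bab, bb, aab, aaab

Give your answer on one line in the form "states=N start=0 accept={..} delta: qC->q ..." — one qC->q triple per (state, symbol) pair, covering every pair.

State merging on the prefix tree: take the shortest (then alphabetical) example prefix whose next move is undefined and point that move at state 0, else 1, else 2, ...; a target is out if some Accept/Reject pair would then sit in one state with the same input left (inseparable). If every existing state is out, open a new one.
a: 0a undefined. 0a->0: no, b/ab meet in 0 with "b" left. Open state 1: 0a->1.
b: 0b undefined. 0b->0: no, b/bbbb meet in 0. 0b->1: ok.
aa: 1a undefined. 1a->0: no, a/bab meet in 1. 1a->1: ok.
ab: 1b undefined. 1b->0: ok.
All examples now run through 2 states with every (state, symbol) defined. Accept strings end in {1}, Reject strings end in {0}; accept={1}.

states=2 start=0 accept={1} delta: 0a->1 0b->1 1a->1 1b->0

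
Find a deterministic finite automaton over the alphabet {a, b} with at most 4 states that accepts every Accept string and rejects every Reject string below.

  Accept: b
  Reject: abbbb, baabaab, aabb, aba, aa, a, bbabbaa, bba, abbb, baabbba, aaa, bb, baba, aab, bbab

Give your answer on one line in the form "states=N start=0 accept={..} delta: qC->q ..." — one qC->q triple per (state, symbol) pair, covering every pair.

states=3 start=0 accept={2} delta: 0a->1 0b->2 1a->1 1b->1 2a->0 2b->0

Grow the machine one transition at a time. Run the examples from 0; the earliest place one falls off (shortest prefix, ties alphabetical) gets sent to the lowest-numbered state that keeps every Accept/Reject pair distinguishable — a pair clashes when both reach the same state with identical unread suffix — and to a fresh state only if none does.
a: 0a undefined. 0a->0: no, b/aab meet in 0 with "b" left. Open state 1: 0a->1.
b: 0b undefined. 0b->0: no, b/bb meet in 0. 0b->1: no, b/a meet in 1. Open state 2: 0b->2.
aa: 1a undefined. 1a->0: no, b/aab meet in 2. 1a->1: ok.
ab: 1b undefined. 1b->0: no, b/aabb meet in 2. 1b->1: ok.
ba: 2a undefined. 2a->0: ok.
bb: 2b undefined. 2b->0: ok.
All examples now run through 3 states with every (state, symbol) defined. Accept strings end in {2}, Reject strings end in {0,1}; accept={2}.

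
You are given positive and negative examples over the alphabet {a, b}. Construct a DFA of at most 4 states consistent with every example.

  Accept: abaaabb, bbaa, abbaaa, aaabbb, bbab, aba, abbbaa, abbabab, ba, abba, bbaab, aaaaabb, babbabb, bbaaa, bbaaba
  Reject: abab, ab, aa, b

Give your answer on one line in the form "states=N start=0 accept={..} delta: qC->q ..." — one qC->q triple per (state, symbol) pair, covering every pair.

Fold the examples into a partial DFA from state 0: repeatedly fix the first undefined (state, symbol) met by the shortest-then-alphabetical prefix, trying targets in increasing order and rejecting any under which an Accept and a Reject string meet in one state with the same remainder; add a state when all current targets are rejected. Accepting states are where Accept strings end.
a: 0a undefined. 0a->0: ok.
b: 0b undefined. 0b->0: no, abaaabb/abab meet in 0. Open state 1: 0b->1.
ba: 1a undefined. 1a->0: no, aba/aa meet in 0. 1a->1: no, aba/ab meet in 1. Open state 2: 1a->2.
bb: 1b undefined. 1b->0: no, bbaa/aa meet in 0. 1b->1: no, aaabbb/ab meet in 1. 1b->2: no, aaabbb/abab meet in 2 with "b" left. Open state 3: 1b->3.
bab: 2b undefined. 2b->0: no, babbabb/ab meet in 1. 2b->1: ok.
bba: 3a undefined. 3a->0: no, bbaa/aa meet in 0. 3a->1: no, abba/abab meet in 1. 3a->2: no, bbab/abab meet in 1. 3a->3: ok.
abaa: 2a undefined. 2a->0: ok.
abbb: 3b undefined. 3b->0: no, aaabbb/aa meet in 0. 3b->1: no, aaabbb/abab meet in 1. 3b->2: no, abbbaa/aa meet in 0. 3b->3: ok.
All examples now run through 4 states with every (state, symbol) defined. Accept strings end in {2,3}, Reject strings end in {0,1}; accept={2,3}.

states=4 start=0 accept={2,3} delta: 0a->0 0b->1 1a->2 1b->3 2a->0 2b->1 3a->3 3b->3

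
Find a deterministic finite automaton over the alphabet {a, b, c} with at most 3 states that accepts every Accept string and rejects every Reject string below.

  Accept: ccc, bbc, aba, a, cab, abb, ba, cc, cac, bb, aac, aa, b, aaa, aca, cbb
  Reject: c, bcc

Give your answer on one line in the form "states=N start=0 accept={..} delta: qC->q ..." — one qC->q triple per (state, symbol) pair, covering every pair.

states=3 start=0 accept={0,1} delta: 0a->1 0b->1 0c->2 1a->1 1b->1 1c->0 2a->1 2b->0 2c->1

Fold the examples into a partial DFA from state 0: repeatedly fix the first undefined (state, symbol) met by the shortest-then-alphabetical prefix, trying targets in increasing order and rejecting any under which an Accept and a Reject string meet in one state with the same remainder; add a state when all current targets are rejected. Accepting states are where Accept strings end.
a: 0a undefined. 0a->0: no, aac/c meet in 0 with "c" left. Open state 1: 0a->1.
b: 0b undefined. 0b->0: no, bbc/c meet in 0 with "c" left. 0b->1: ok.
c: 0c undefined. 0c->0: no, ccc/c meet in 0. 0c->1: no, ccc/bcc meet in 1 with "cc" left. Open state 2: 0c->2.
aa: 1a undefined. 1a->0: no, aac/c meet in 2. 1a->1: ok.
ab: 1b undefined. 1b->0: no, bbc/c meet in 2. 1b->1: ok.
ac: 1c undefined. 1c->0: ok.
ca: 2a undefined. 2a->0: no, cac/c meet in 2. 2a->1: ok.
cb: 2b undefined. 2b->0: ok.
cc: 2c undefined. 2c->0: no, ccc/c meet in 2. 2c->1: ok.
All examples now run through 3 states with every (state, symbol) defined. Accept strings end in {0,1}, Reject strings end in {2}; accept={0,1}.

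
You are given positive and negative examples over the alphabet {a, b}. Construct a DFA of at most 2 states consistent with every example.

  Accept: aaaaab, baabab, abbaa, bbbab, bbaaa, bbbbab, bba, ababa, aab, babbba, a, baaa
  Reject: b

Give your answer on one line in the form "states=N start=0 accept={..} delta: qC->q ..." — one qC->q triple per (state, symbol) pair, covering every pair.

Fold the examples into a partial DFA from state 0: repeatedly fix the first undefined (state, symbol) met by the shortest-then-alphabetical prefix, trying targets in increasing order and rejecting any under which an Accept and a Reject string meet in one state with the same remainder; add a state when all current targets are rejected. Accepting states are where Accept strings end.
a: 0a undefined. 0a->0: no, aaaaab/b meet in 0 with "b" left. Open state 1: 0a->1.
b: 0b undefined. 0b->0: ok.
aa: 1a undefined. 1a->0: no, aab/b meet in 0. 1a->1: ok.
ab: 1b undefined. 1b->0: no, aaaaab/b meet in 0. 1b->1: ok.
All examples now run through 2 states with every (state, symbol) defined. Accept strings end in {1}, Reject strings end in {0}; accept={1}.

states=2 start=0 accept={1} delta: 0a->1 0b->0 1a->1 1b->1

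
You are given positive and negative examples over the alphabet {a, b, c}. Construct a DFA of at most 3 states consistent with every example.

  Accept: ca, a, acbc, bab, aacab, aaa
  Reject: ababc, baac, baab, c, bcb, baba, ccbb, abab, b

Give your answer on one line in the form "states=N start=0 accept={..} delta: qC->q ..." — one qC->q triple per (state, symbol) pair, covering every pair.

states=2 start=0 accept={1} delta: 0a->1 0b->0 0c->0 1a->0 1b->1 1c->1

Grow the machine one transition at a time. Run the examples from 0; the earliest place one falls off (shortest prefix, ties alphabetical) gets sent to the lowest-numbered state that keeps every Accept/Reject pair distinguishable — a pair clashes when both reach the same state with identical unread suffix — and to a fresh state only if none does.
a: 0a undefined. 0a->0: no, bab/abab meet in 0 with "bab" left. Open state 1: 0a->1.
b: 0b undefined. 0b->0: ok.
c: 0c undefined. 0c->0: ok.
aa: 1a undefined. 1a->0: ok.
ab: 1b undefined. 1b->0: no, ca/baba meet in 1. 1b->1: ok.
ac: 1c undefined. 1c->0: no, acbc/ababc meet in 0. 1c->1: ok.
All examples now run through 2 states with every (state, symbol) defined. Accept strings end in {1}, Reject strings end in {0}; accept={1}.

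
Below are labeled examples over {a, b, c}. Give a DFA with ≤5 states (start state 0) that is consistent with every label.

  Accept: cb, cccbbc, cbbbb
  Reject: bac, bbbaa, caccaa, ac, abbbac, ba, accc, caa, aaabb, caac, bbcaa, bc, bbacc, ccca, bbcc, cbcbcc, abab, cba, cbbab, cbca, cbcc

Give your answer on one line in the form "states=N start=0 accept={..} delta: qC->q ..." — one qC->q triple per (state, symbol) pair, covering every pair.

Fold the examples into a partial DFA from state 0: repeatedly fix the first undefined (state, symbol) met by the shortest-then-alphabetical prefix, trying targets in increasing order and rejecting any under which an Accept and a Reject string meet in one state with the same remainder; add a state when all current targets are rejected. Accepting states are where Accept strings end.
a: 0a undefined. 0a->0: ok.
b: 0b undefined. 0b->0: ok.
c: 0c undefined. 0c->0: no, cb/bac meet in 0. Open state 1: 0c->1.
ca: 1a undefined. 1a->0: ok.
cb: 1b undefined. 1b->0: no, cb/bbbaa meet in 0. 1b->1: no, cb/bac meet in 1. Open state 2: 1b->2.
cc: 1c undefined. 1c->0: ok.
cba: 2a undefined. 2a->0: ok.
cbb: 2b undefined. 2b->0: no, cccbbc/bac meet in 1. 2b->1: no, cccbbc/bbbaa meet in 0. 2b->2: ok.
cbc: 2c undefined. 2c->0: no, cccbbc/bbbaa meet in 0. 2c->1: no, cccbbc/bac meet in 1. 2c->2: no, cb/cbcbcc meet in 2. Open state 3: 2c->3.
cbca: 3a undefined. 3a->0: ok.
cbcb: 3b undefined. 3b->0: ok.
cbcc: 3c undefined. 3c->0: ok.
All examples now run through 4 states with every (state, symbol) defined. Accept strings end in {2,3}, Reject strings end in {0,1}; accept={2,3}.

states=4 start=0 accept={2,3} delta: 0a->0 0b->0 0c->1 1a->0 1b->2 1c->0 2a->0 2b->2 2c->3 3a->0 3b->0 3c->0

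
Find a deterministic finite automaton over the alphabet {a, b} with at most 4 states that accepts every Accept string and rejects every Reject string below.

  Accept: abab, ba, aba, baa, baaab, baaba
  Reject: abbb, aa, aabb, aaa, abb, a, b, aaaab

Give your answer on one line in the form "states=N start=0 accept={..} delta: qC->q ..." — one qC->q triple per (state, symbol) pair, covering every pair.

states=3 start=0 accept={2} delta: 0a->0 0b->1 1a->2 1b->0 2a->2 2b->2

Fold the examples into a partial DFA from state 0: repeatedly fix the first undefined (state, symbol) met by the shortest-then-alphabetical prefix, trying targets in increasing order and rejecting any under which an Accept and a Reject string meet in one state with the same remainder; add a state when all current targets are rejected. Accepting states are where Accept strings end.
a: 0a undefined. 0a->0: ok.
b: 0b undefined. 0b->0: no, abab/abbb meet in 0. Open state 1: 0b->1.
ba: 1a undefined. 1a->0: no, abab/b meet in 1. 1a->1: no, abab/aabb meet in 1 with "b" left. Open state 2: 1a->2.
abb: 1b undefined. 1b->0: ok.
baa: 2a undefined. 2a->0: no, baa/aa meet in 0. 2a->1: no, baa/abbb meet in 1. 2a->2: ok.
abab: 2b undefined. 2b->0: no, abab/aa meet in 0. 2b->1: no, abab/abbb meet in 1. 2b->2: ok.
All examples now run through 3 states with every (state, symbol) defined. Accept strings end in {2}, Reject strings end in {0,1}; accept={2}.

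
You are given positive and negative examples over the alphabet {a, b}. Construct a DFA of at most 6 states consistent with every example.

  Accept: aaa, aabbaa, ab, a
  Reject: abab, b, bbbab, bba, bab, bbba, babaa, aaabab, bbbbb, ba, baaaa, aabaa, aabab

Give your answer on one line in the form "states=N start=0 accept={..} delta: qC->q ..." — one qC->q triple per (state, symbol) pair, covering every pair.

Fold the examples into a partial DFA from state 0: repeatedly fix the first undefined (state, symbol) met by the shortest-then-alphabetical prefix, trying targets in increasing order and rejecting any under which an Accept and a Reject string meet in one state with the same remainder; add a state when all current targets are rejected. Accepting states are where Accept strings end.
a: 0a undefined. 0a->0: no, ab/b meet in 0 with "b" left. Open state 1: 0a->1.
b: 0b undefined. 0b->0: no, ab/bbbab meet in 1 with "b" left. 0b->1: no, a/b meet in 1. Open state 2: 0b->2.
aa: 1a undefined. 1a->0: ok.
ab: 1b undefined. 1b->0: no, ab/abab meet in 0. 1b->1: ok.
ba: 2a undefined. 2a->0: no, aaa/babaa meet in 1. 2a->1: no, aaa/bab meet in 1. 2a->2: no, aabbaa/babaa meet in 2 with "baa" left. Open state 3: 2a->3.
bb: 2b undefined. 2b->0: no, aaa/bba meet in 1. 2b->1: no, aaa/bbbbb meet in 1. 2b->2: no, aabbaa/aabaa meet in 3 with "a" left. 2b->3: ok.
baa: 3a undefined. 3a->0: ok.
bab: 3b undefined. 3b->0: no, aaa/bbbab meet in 1. 3b->1: no, aaa/bab meet in 1. 3b->2: ok.
All examples now run through 4 states with every (state, symbol) defined. Accept strings end in {1}, Reject strings end in {0,2,3}; accept={1}.

states=4 start=0 accept={1} delta: 0a->1 0b->2 1a->0 1b->1 2a->3 2b->3 3a->0 3b->2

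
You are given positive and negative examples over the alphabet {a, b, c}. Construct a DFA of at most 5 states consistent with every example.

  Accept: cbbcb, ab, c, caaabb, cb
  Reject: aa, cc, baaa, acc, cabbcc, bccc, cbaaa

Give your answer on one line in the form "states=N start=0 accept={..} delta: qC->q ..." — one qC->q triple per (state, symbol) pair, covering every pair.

State merging on the prefix tree: take the shortest (then alphabetical) example prefix whose next move is undefined and point that move at state 0, else 1, else 2, ...; a target is out if some Accept/Reject pair would then sit in one state with the same input left (inseparable). If every existing state is out, open a new one.
a: 0a undefined. 0a->0: ok.
b: 0b undefined. 0b->0: no, ab/aa meet in 0. Open state 1: 0b->1.
c: 0c undefined. 0c->0: no, c/aa meet in 0. 0c->1: ok.
ba: 1a undefined. 1a->0: ok.
bc: 1c undefined. 1c->0: ok.
cb: 1b undefined. 1b->0: no, caaabb/aa meet in 0. 1b->1: no, cbbcb/cabbcc meet in 1. Open state 2: 1b->2.
cba: 2a undefined. 2a->0: ok.
cbb: 2b undefined. 2b->0: ok.
cabbc: 2c undefined. 2c->0: no, ab/cabbcc meet in 1. 2c->1: ok.
All examples now run through 3 states with every (state, symbol) defined. Accept strings end in {1,2}, Reject strings end in {0}; accept={1,2}.

states=3 start=0 accept={1,2} delta: 0a->0 0b->1 0c->1 1a->0 1b->2 1c->0 2a->0 2b->0 2c->1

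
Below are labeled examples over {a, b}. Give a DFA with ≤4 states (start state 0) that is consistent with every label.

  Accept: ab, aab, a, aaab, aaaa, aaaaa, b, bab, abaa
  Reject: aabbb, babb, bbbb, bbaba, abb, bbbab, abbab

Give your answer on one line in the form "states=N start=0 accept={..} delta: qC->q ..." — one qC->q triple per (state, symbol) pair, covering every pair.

states=3 start=0 accept={0,1} delta: 0a->0 0b->1 1a->0 1b->2 2a->2 2b->2

Fold the examples into a partial DFA from state 0: repeatedly fix the first undefined (state, symbol) met by the shortest-then-alphabetical prefix, trying targets in increasing order and rejecting any under which an Accept and a Reject string meet in one state with the same remainder; add a state when all current targets are rejected. Accepting states are where Accept strings end.
a: 0a undefined. 0a->0: ok.
b: 0b undefined. 0b->0: no, ab/aabbb meet in 0. Open state 1: 0b->1.
ba: 1a undefined. 1a->0: ok.
bb: 1b undefined. 1b->0: no, ab/aabbb meet in 1. 1b->1: no, ab/aabbb meet in 1. Open state 2: 1b->2.
bba: 2a undefined. 2a->0: no, ab/abbab meet in 1. 2a->1: no, ab/bbaba meet in 1. 2a->2: ok.
bbb: 2b undefined. 2b->0: no, ab/bbbb meet in 1. 2b->1: no, ab/aabbb meet in 1. 2b->2: ok.
All examples now run through 3 states with every (state, symbol) defined. Accept strings end in {0,1}, Reject strings end in {2}; accept={0,1}.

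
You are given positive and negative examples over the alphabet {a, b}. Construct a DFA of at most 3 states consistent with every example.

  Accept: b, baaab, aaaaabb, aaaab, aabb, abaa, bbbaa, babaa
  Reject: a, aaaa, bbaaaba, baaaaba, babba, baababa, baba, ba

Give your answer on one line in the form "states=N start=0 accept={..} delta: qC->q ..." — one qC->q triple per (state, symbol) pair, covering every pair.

Grow the machine one transition at a time. Run the examples from 0; the earliest place one falls off (shortest prefix, ties alphabetical) gets sent to the lowest-numbered state that keeps every Accept/Reject pair distinguishable — a pair clashes when both reach the same state with identical unread suffix — and to a fresh state only if none does.
a: 0a undefined. 0a->0: ok.
b: 0b undefined. 0b->0: no, b/a meet in 0. Open state 1: 0b->1.
ba: 1a undefined. 1a->0: no, abaa/a meet in 0. 1a->1: no, b/ba meet in 1. Open state 2: 1a->2.
bb: 1b undefined. 1b->0: no, aaaaabb/a meet in 0. 1b->1: ok.
baa: 2a undefined. 2a->0: no, abaa/a meet in 0. 2a->1: ok.
bab: 2b undefined. 2b->0: no, baaab/a meet in 0. 2b->1: ok.
All examples now run through 3 states with every (state, symbol) defined. Accept strings end in {1}, Reject strings end in {0,2}; accept={1}.

states=3 start=0 accept={1} delta: 0a->0 0b->1 1a->2 1b->1 2a->1 2b->1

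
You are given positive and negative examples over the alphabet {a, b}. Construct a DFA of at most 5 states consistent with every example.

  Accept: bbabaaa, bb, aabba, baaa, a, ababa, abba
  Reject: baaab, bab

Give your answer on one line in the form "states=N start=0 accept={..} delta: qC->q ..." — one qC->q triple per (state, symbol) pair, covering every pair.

states=2 start=0 accept={0} delta: 0a->0 0b->1 1a->0 1b->0

Grow the machine one transition at a time. Run the examples from 0; the earliest place one falls off (shortest prefix, ties alphabetical) gets sent to the lowest-numbered state that keeps every Accept/Reject pair distinguishable — a pair clashes when both reach the same state with identical unread suffix — and to a fresh state only if none does.
a: 0a undefined. 0a->0: ok.
b: 0b undefined. 0b->0: no, bbabaaa/baaab meet in 0. Open state 1: 0b->1.
ba: 1a undefined. 1a->0: ok.
bb: 1b undefined. 1b->0: ok.
All examples now run through 2 states with every (state, symbol) defined. Accept strings end in {0}, Reject strings end in {1}; accept={0}.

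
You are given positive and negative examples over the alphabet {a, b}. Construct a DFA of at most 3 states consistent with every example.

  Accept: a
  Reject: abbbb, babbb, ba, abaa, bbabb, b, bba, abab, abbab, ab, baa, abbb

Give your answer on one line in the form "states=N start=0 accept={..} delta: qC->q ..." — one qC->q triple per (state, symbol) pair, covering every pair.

State merging on the prefix tree: take the shortest (then alphabetical) example prefix whose next move is undefined and point that move at state 0, else 1, else 2, ...; a target is out if some Accept/Reject pair would then sit in one state with the same input left (inseparable). If every existing state is out, open a new one.
a: 0a undefined. 0a->0: ok.
b: 0b undefined. 0b->0: no, a/abbbb meet in 0. Open state 1: 0b->1.
ba: 1a undefined. 1a->0: no, a/ba meet in 0. 1a->1: ok.
bb: 1b undefined. 1b->0: no, a/abbbb meet in 0. 1b->1: ok.
All examples now run through 2 states with every (state, symbol) defined. Accept strings end in {0}, Reject strings end in {1}; accept={0}.

states=2 start=0 accept={0} delta: 0a->0 0b->1 1a->1 1b->1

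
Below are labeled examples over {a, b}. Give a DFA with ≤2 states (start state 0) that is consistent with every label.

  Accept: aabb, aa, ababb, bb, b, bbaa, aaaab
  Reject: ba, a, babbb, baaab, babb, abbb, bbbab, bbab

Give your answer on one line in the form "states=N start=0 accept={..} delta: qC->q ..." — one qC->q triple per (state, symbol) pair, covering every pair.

states=2 start=0 accept={0} delta: 0a->1 0b->0 1a->0 1b->1

Fold the examples into a partial DFA from state 0: repeatedly fix the first undefined (state, symbol) met by the shortest-then-alphabetical prefix, trying targets in increasing order and rejecting any under which an Accept and a Reject string meet in one state with the same remainder; add a state when all current targets are rejected. Accepting states are where Accept strings end.
a: 0a undefined. 0a->0: no, aa/a meet in 0. Open state 1: 0a->1.
b: 0b undefined. 0b->0: ok.
aa: 1a undefined. 1a->0: ok.
ab: 1b undefined. 1b->0: no, aabb/babbb meet in 0. 1b->1: ok.
All examples now run through 2 states with every (state, symbol) defined. Accept strings end in {0}, Reject strings end in {1}; accept={0}.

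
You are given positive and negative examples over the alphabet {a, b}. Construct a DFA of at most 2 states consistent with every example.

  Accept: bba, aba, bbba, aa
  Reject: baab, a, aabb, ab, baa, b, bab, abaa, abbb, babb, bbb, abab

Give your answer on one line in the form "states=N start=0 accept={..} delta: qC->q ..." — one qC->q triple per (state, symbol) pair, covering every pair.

State merging on the prefix tree: take the shortest (then alphabetical) example prefix whose next move is undefined and point that move at state 0, else 1, else 2, ...; a target is out if some Accept/Reject pair would then sit in one state with the same input left (inseparable). If every existing state is out, open a new one.
a: 0a undefined. 0a->0: no, aa/a meet in 0. Open state 1: 0a->1.
b: 0b undefined. 0b->0: no, bba/a meet in 1. 0b->1: ok.
aa: 1a undefined. 1a->0: ok.
ab: 1b undefined. 1b->0: no, bba/a meet in 1. 1b->1: ok.
All examples now run through 2 states with every (state, symbol) defined. Accept strings end in {0}, Reject strings end in {1}; accept={0}.

states=2 start=0 accept={0} delta: 0a->1 0b->1 1a->0 1b->1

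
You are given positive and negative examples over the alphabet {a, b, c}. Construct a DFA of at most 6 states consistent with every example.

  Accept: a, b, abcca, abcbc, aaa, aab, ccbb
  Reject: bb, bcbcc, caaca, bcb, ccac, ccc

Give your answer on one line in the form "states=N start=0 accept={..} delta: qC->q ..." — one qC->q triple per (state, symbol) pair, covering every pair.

states=4 start=0 accept={0,1} delta: 0a->0 0b->1 0c->1 1a->1 1b->2 1c->2 2a->2 2b->3 2c->3 3a->0 3b->0 3c->1

State merging on the prefix tree: take the shortest (then alphabetical) example prefix whose next move is undefined and point that move at state 0, else 1, else 2, ...; a target is out if some Accept/Reject pair would then sit in one state with the same input left (inseparable). If every existing state is out, open a new one.
a: 0a undefined. 0a->0: ok.
b: 0b undefined. 0b->0: no, a/bb meet in 0. Open state 1: 0b->1.
c: 0c undefined. 0c->0: no, a/caaca meet in 0. 0c->1: ok.
bb: 1b undefined. 1b->0: no, a/bb meet in 0. 1b->1: no, b/bb meet in 1. Open state 2: 1b->2.
bc: 1c undefined. 1c->0: no, b/bcbcc meet in 1. 1c->1: no, b/ccc meet in 1. 1c->2: ok.
ca: 1a undefined. 1a->0: no, a/caaca meet in 0. 1a->1: ok.
bcb: 2b undefined. 2b->0: no, a/bcb meet in 0. 2b->1: no, b/bcb meet in 1. 2b->2: no, abcbc/ccc meet in 2 with "c" left. Open state 3: 2b->3.
cca: 2a undefined. 2a->0: no, a/caaca meet in 0. 2a->1: no, b/caaca meet in 1. 2a->2: ok.
ccc: 2c undefined. 2c->0: no, a/ccac meet in 0. 2c->1: no, b/ccac meet in 1. 2c->2: no, abcca/bb meet in 2. 2c->3: ok.
bcbc: 3c undefined. 3c->0: no, b/bcbcc meet in 1. 3c->1: ok.
ccbb: 3b undefined. 3b->0: ok.
abcca: 3a undefined. 3a->0: ok.
All examples now run through 4 states with every (state, symbol) defined. Accept strings end in {0,1}, Reject strings end in {2,3}; accept={0,1}.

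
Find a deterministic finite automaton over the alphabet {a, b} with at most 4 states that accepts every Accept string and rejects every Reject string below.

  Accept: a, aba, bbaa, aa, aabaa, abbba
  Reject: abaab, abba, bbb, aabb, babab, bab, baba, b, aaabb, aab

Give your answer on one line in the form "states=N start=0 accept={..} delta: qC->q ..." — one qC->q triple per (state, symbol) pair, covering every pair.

states=4 start=0 accept={0,2} delta: 0a->0 0b->1 1a->2 1b->3 2a->0 2b->3 3a->1 3b->1

Fold the examples into a partial DFA from state 0: repeatedly fix the first undefined (state, symbol) met by the shortest-then-alphabetical prefix, trying targets in increasing order and rejecting any under which an Accept and a Reject string meet in one state with the same remainder; add a state when all current targets are rejected. Accepting states are where Accept strings end.
a: 0a undefined. 0a->0: ok.
b: 0b undefined. 0b->0: no, a/abaab meet in 0. Open state 1: 0b->1.
ba: 1a undefined. 1a->0: no, a/baba meet in 0. 1a->1: no, aba/b meet in 1. Open state 2: 1a->2.
bb: 1b undefined. 1b->0: no, a/abba meet in 0. 1b->1: no, aba/abba meet in 2. 1b->2: no, aba/aabb meet in 2. Open state 3: 1b->3.
bab: 2b undefined. 2b->0: no, a/bab meet in 0. 2b->1: no, aba/baba meet in 2. 2b->2: no, aba/bab meet in 2. 2b->3: ok.
bba: 3a undefined. 3a->0: no, a/abba meet in 0. 3a->1: ok.
bbb: 3b undefined. 3b->0: no, a/bbb meet in 0. 3b->1: ok.
abaa: 2a undefined. 2a->0: ok.
All examples now run through 4 states with every (state, symbol) defined. Accept strings end in {0,2}, Reject strings end in {1,3}; accept={0,2}.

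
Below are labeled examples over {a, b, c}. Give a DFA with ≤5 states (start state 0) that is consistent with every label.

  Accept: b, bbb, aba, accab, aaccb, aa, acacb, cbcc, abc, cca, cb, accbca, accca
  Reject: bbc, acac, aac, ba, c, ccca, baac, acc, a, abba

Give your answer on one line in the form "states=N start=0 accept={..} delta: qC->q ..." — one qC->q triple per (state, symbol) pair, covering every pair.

states=5 start=0 accept={0,2} delta: 0a->1 0b->0 0c->1 1a->0 1b->2 1c->3 2a->0 2b->0 2c->2 3a->0 3b->0 3c->4 4a->1 4b->0 4c->1

State merging on the prefix tree: take the shortest (then alphabetical) example prefix whose next move is undefined and point that move at state 0, else 1, else 2, ...; a target is out if some Accept/Reject pair would then sit in one state with the same input left (inseparable). If every existing state is out, open a new one.
a: 0a undefined. 0a->0: no, aba/ba meet in 0 with "ba" left. Open state 1: 0a->1.
b: 0b undefined. 0b->0: ok.
c: 0c undefined. 0c->0: no, b/bbc meet in 0. 0c->1: ok.
aa: 1a undefined. 1a->0: ok.
ab: 1b undefined. 1b->0: no, aba/bbc meet in 1. 1b->1: no, b/abba meet in 0. Open state 2: 1b->2.
ac: 1c undefined. 1c->0: no, b/acac meet in 0. 1c->1: no, b/ccca meet in 0. 1c->2: no, abc/acc meet in 2 with "c" left. Open state 3: 1c->3.
aba: 2a undefined. 2a->0: ok.
abb: 2b undefined. 2b->0: ok.
abc: 2c undefined. 2c->0: no, cbcc/bbc meet in 1. 2c->1: no, abc/bbc meet in 1. 2c->2: ok.
aca: 3a undefined. 3a->0: ok.
acc: 3c undefined. 3c->0: no, b/acc meet in 0. 3c->1: no, b/ccca meet in 0. 3c->2: no, b/ccca meet in 0. 3c->3: no, b/ccca meet in 0. Open state 4: 3c->4.
acca: 4a undefined. 4a->0: no, b/ccca meet in 0. 4a->1: ok.
accb: 4b undefined. 4b->0: ok.
accc: 4c undefined. 4c->0: no, accca/bbc meet in 1. 4c->1: ok.
aaccb: 3b undefined. 3b->0: ok.
All examples now run through 5 states with every (state, symbol) defined. Accept strings end in {0,2}, Reject strings end in {1,4}; accept={0,2}.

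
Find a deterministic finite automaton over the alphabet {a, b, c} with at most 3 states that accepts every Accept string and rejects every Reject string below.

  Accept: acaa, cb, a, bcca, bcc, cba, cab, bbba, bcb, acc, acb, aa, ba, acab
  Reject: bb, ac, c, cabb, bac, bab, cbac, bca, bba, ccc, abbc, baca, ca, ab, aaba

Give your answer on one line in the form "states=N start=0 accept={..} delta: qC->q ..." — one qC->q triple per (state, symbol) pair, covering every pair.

states=3 start=0 accept={1} delta: 0a->1 0b->1 0c->2 1a->1 1b->2 1c->2 2a->0 2b->1 2c->1

Grow the machine one transition at a time. Run the examples from 0; the earliest place one falls off (shortest prefix, ties alphabetical) gets sent to the lowest-numbered state that keeps every Accept/Reject pair distinguishable — a pair clashes when both reach the same state with identical unread suffix — and to a fresh state only if none does.
a: 0a undefined. 0a->0: no, ba/aaba meet in 0 with "ba" left. Open state 1: 0a->1.
b: 0b undefined. 0b->0: no, a/bba meet in 1. 0b->1: ok.
c: 0c undefined. 0c->0: no, cb/ca meet in 1. 0c->1: no, cb/bb meet in 1 with "b" left. Open state 2: 0c->2.
aa: 1a undefined. 1a->0: no, a/bab meet in 1. 1a->1: ok.
ab: 1b undefined. 1b->0: no, a/bba meet in 1. 1b->1: no, a/bb meet in 1. 1b->2: ok.
ac: 1c undefined. 1c->0: no, acaa/bca meet in 1. 1c->1: no, acaa/ac meet in 1. 1c->2: ok.
ca: 2a undefined. 2a->0: ok.
cb: 2b undefined. 2b->0: no, cb/bca meet in 0. 2b->1: ok.
cc: 2c undefined. 2c->0: no, bcc/bca meet in 0. 2c->1: ok.
All examples now run through 3 states with every (state, symbol) defined. Accept strings end in {1}, Reject strings end in {0,2}; accept={1}.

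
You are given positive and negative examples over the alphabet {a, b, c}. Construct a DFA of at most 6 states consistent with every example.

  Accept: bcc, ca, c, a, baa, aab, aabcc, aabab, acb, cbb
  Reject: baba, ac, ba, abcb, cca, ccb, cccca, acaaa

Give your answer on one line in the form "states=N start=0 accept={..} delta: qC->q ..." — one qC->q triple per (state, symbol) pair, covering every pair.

states=4 start=0 accept={1,2} delta: 0a->1 0b->1 0c->2 1a->0 1b->0 1c->3 2a->1 2b->0 2c->1 3a->0 3b->1 3c->1

State merging on the prefix tree: take the shortest (then alphabetical) example prefix whose next move is undefined and point that move at state 0, else 1, else 2, ...; a target is out if some Accept/Reject pair would then sit in one state with the same input left (inseparable). If every existing state is out, open a new one.
a: 0a undefined. 0a->0: no, c/ac meet in 0 with "c" left. Open state 1: 0a->1.
b: 0b undefined. 0b->0: no, a/ba meet in 1. 0b->1: ok.
c: 0c undefined. 0c->0: no, ca/cca meet in 1. 0c->1: no, ca/ba meet in 1 with "a" left. Open state 2: 0c->2.
aa: 1a undefined. 1a->0: ok.
ab: 1b undefined. 1b->0: ok.
ac: 1c undefined. 1c->0: no, a/acaaa meet in 1. 1c->1: no, bcc/ac meet in 1. 1c->2: no, c/ac meet in 2. Open state 3: 1c->3.
ca: 2a undefined. 2a->0: no, ca/baba meet in 0. 2a->1: ok.
cb: 2b undefined. 2b->0: ok.
cc: 2c undefined. 2c->0: no, ca/cca meet in 1. 2c->1: ok.
aca: 3a undefined. 3a->0: ok.
acb: 3b undefined. 3b->0: no, acb/baba meet in 0. 3b->1: ok.
bcc: 3c undefined. 3c->0: no, bcc/baba meet in 0. 3c->1: ok.
All examples now run through 4 states with every (state, symbol) defined. Accept strings end in {1,2}, Reject strings end in {0,3}; accept={1,2}.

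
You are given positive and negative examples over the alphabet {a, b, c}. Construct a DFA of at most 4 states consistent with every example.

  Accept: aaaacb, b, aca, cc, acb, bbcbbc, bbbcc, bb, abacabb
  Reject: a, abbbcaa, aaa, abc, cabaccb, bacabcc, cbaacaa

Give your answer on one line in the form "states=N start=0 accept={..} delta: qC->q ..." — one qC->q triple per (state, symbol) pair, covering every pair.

Fold the examples into a partial DFA from state 0: repeatedly fix the first undefined (state, symbol) met by the shortest-then-alphabetical prefix, trying targets in increasing order and rejecting any under which an Accept and a Reject string meet in one state with the same remainder; add a state when all current targets are rejected. Accepting states are where Accept strings end.
a: 0a undefined. 0a->0: ok.
b: 0b undefined. 0b->0: no, b/a meet in 0. Open state 1: 0b->1.
c: 0c undefined. 0c->0: no, aca/a meet in 0. 0c->1: no, cc/abc meet in 1 with "c" left. Open state 2: 0c->2.
ba: 1a undefined. 1a->0: ok.
bb: 1b undefined. 1b->0: no, bb/a meet in 0. 1b->1: ok.
ca: 2a undefined. 2a->0: no, aca/a meet in 0. 2a->1: no, bbbcc/bacabcc meet in 1 with "cc" left. 2a->2: ok.
cb: 2b undefined. 2b->0: no, aaaacb/a meet in 0. 2b->1: no, aca/cbaacaa meet in 2. 2b->2: ok.
cc: 2c undefined. 2c->0: no, aaaacb/cabaccb meet in 2. 2c->1: ok.
abc: 1c undefined. 1c->0: no, b/cabaccb meet in 1. 1c->1: no, b/abc meet in 1. 1c->2: no, aaaacb/abbbcaa meet in 2. Open state 3: 1c->3.
bbcb: 3b undefined. 3b->0: no, bbcbbc/abc meet in 3. 3b->1: no, b/cabaccb meet in 1. 3b->2: no, aaaacb/cabaccb meet in 2. 3b->3: ok.
bbbcc: 3c undefined. 3c->0: no, bbcbbc/a meet in 0. 3c->1: ok.
abbbca: 3a undefined. 3a->0: ok.
All examples now run through 4 states with every (state, symbol) defined. Accept strings end in {1,2}, Reject strings end in {0,3}; accept={1,2}.

states=4 start=0 accept={1,2} delta: 0a->0 0b->1 0c->2 1a->0 1b->1 1c->3 2a->2 2b->2 2c->1 3a->0 3b->3 3c->1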